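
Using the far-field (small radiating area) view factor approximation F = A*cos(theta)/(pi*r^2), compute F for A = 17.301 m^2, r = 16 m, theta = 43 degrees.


cos(43 deg) = 0.73135
pi*r^2 = 804.25
F = 17.301 * 0.73135 / 804.25 = 0.015733

0.015733


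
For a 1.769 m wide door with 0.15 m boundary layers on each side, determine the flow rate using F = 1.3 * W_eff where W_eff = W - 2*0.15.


W_eff = 1.769 - 0.30 = 1.469 m
F = 1.3 * 1.469 = 1.9097 persons/s

1.9097 persons/s


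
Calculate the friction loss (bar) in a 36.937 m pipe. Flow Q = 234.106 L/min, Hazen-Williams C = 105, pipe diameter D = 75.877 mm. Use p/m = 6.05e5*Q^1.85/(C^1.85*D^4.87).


Q^1.85 = 24178
C^1.85 = 5485.3
D^4.87 = 1.4326e+09
p/m = 0.0018614 bar/m
p_total = 0.0018614 * 36.937 = 0.068753 bar

0.068753 bar


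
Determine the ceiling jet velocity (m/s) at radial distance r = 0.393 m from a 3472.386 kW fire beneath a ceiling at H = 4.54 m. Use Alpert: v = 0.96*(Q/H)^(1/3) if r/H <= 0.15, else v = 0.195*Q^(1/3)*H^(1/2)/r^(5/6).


r/H = 0.393 / 4.54 = 0.086564
r/H <= 0.15, so v = 0.96*(Q/H)^(1/3)
Q/H = 764.84
(Q/H)^(1/3) = 9.1451
v = 0.96 * 9.1451 = 8.7793 m/s

8.7793 m/s


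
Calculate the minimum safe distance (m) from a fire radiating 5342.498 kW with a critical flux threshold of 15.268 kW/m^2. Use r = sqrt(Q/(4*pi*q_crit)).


4*pi*q_crit = 191.86
Q/(4*pi*q_crit) = 27.845
r = sqrt(27.845) = 5.2769 m

5.2769 m


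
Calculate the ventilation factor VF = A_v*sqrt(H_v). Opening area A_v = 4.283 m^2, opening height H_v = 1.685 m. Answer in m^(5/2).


sqrt(H_v) = 1.2981
VF = 4.283 * 1.2981 = 5.5597 m^(5/2)

5.5597 m^(5/2)


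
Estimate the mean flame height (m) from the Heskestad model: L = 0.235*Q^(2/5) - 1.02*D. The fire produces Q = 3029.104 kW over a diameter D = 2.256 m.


Q^(2/5) = 24.690
0.235 * Q^(2/5) = 5.8022
1.02 * D = 2.3011
L = 3.5011 m

3.5011 m


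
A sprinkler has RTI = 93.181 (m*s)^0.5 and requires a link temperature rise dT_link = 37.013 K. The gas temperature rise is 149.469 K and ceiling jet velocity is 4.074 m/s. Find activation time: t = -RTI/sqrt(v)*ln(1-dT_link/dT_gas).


dT_link/dT_gas = 0.24763
ln(1 - 0.24763) = -0.28453
t = -93.181 / sqrt(4.074) * -0.28453 = 13.135 s

13.135 s


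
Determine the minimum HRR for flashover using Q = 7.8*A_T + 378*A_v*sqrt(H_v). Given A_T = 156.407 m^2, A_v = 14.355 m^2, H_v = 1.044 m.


7.8*A_T = 1220.0
sqrt(H_v) = 1.0218
378*A_v*sqrt(H_v) = 5544.3
Q = 1220.0 + 5544.3 = 6764.3 kW

6764.3 kW


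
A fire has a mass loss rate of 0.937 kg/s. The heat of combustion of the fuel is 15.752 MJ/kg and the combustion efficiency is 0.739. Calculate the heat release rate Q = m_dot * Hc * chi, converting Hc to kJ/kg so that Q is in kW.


Hc = 15.752 MJ/kg = 15.752 * 1000 kJ/kg = 15752 kJ/kg
Q = 0.937 kg/s * 15752 kJ/kg * 0.739 = 10907 kW

10907 kW


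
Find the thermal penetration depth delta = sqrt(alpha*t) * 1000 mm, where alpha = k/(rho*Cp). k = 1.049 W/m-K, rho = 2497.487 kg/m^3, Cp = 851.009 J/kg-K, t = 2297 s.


alpha = 1.049 / (2497.487 * 851.009) = 4.9356e-07 m^2/s
alpha * t = 0.0011337
delta = sqrt(0.0011337) * 1000 = 33.670 mm

33.670 mm


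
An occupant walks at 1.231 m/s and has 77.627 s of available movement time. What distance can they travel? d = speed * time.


d = 1.231 * 77.627 = 95.559 m

95.559 m


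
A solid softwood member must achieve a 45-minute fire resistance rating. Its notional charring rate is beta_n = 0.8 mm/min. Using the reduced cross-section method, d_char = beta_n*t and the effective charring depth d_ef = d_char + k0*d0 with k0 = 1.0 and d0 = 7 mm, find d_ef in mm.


d_char = 0.8 * 45 = 36 mm
d_ef = 36 + 1.0*7 = 43 mm

43 mm


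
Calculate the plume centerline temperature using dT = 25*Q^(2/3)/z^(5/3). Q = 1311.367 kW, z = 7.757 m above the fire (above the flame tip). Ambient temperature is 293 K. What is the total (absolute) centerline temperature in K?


Q^(2/3) = 119.81
z^(5/3) = 30.396
dT = 25 * 119.81 / 30.396 = 98.537 K
T = 293 + 98.537 = 391.54 K

391.54 K


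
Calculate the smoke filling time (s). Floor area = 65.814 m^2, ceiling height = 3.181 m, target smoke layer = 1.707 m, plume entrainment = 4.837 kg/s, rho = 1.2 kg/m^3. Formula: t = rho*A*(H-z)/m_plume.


H - z = 1.474 m
t = 1.2 * 65.814 * 1.474 / 4.837 = 24.067 s

24.067 s


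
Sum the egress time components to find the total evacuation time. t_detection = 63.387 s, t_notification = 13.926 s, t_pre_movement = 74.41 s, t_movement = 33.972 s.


Total = 63.387 + 13.926 + 74.41 + 33.972 = 185.695 s

185.695 s


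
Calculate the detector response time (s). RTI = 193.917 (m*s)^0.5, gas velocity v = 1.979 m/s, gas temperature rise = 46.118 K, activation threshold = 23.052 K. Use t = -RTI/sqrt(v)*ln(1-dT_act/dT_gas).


dT_act/dT_gas = 0.49985
ln(1 - 0.49985) = -0.69284
t = -193.917 / sqrt(1.979) * -0.69284 = 95.505 s

95.505 s


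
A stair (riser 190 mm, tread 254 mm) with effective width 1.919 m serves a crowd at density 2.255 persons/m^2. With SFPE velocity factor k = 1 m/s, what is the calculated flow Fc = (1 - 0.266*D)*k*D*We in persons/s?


1 - 0.266*D = 1 - 0.266*2.255 = 0.40017
Fs = 0.40017 * 1 * 2.255 = 0.90238 persons/(s*m)
Fc = 0.90238 * 1.919 = 1.7317 persons/s

1.7317 persons/s


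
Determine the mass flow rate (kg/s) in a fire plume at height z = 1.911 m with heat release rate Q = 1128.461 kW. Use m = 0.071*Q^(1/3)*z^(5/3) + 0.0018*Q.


Q^(1/3) = 10.411
z^(5/3) = 2.9428
First term = 0.071 * 10.411 * 2.9428 = 2.1753
Second term = 0.0018 * 1128.461 = 2.0312
m = 4.2065 kg/s

4.2065 kg/s


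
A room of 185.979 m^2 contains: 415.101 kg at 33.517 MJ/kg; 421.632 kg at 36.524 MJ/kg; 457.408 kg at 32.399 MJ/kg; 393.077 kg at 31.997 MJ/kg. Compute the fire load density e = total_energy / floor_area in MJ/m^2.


Total energy = 415.101*33.517 + 421.632*36.524 + 457.408*32.399 + 393.077*31.997
= 13912.94 + 15399.69 + 14819.56 + 12577.28
= 56709.47 MJ
e = 56709.47 / 185.979 = 304.92 MJ/m^2

304.92 MJ/m^2


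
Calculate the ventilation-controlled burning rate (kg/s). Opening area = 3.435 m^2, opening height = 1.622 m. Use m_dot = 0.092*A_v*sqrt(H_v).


sqrt(H_v) = 1.2736
m_dot = 0.092 * 3.435 * 1.2736 = 0.40248 kg/s

0.40248 kg/s


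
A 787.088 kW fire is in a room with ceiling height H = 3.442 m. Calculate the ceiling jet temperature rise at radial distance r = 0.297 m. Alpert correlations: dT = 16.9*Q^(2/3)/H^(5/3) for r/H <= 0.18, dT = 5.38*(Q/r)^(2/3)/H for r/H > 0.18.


r/H = 0.297 / 3.442 = 0.086287
r/H <= 0.18, so dT = 16.9*Q^(2/3)/H^(5/3)
Q^(2/3) = 85.248
H^(5/3) = 7.8467
dT = 16.9 * 85.248 / 7.8467 = 183.60 K

183.60 K


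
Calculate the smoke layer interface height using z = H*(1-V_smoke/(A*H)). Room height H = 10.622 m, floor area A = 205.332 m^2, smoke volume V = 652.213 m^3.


V/(A*H) = 0.29904
1 - 0.29904 = 0.70096
z = 10.622 * 0.70096 = 7.4456 m

7.4456 m


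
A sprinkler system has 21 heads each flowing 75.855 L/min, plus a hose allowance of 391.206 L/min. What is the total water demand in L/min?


Sprinkler demand = 21 * 75.855 = 1592.955 L/min
Total = 1592.955 + 391.206 = 1984.161 L/min

1984.161 L/min


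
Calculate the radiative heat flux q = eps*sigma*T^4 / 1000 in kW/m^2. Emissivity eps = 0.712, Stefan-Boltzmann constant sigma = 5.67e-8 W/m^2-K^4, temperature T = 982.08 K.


T^4 = 9.3022e+11
q = 0.712 * 5.67e-8 * 9.3022e+11 / 1000 = 37.554 kW/m^2

37.554 kW/m^2


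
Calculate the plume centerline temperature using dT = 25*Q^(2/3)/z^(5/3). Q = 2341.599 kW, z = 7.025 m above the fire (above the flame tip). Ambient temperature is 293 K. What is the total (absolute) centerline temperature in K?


Q^(2/3) = 176.34
z^(5/3) = 25.768
dT = 25 * 176.34 / 25.768 = 171.08 K
T = 293 + 171.08 = 464.08 K

464.08 K


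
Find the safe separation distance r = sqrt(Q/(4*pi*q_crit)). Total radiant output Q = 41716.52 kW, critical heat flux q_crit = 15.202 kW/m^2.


4*pi*q_crit = 191.03
Q/(4*pi*q_crit) = 218.37
r = sqrt(218.37) = 14.777 m

14.777 m


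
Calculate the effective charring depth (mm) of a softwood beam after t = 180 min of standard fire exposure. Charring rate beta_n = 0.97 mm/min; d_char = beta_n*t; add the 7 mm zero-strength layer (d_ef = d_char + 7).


d_char = 0.97 * 180 = 174.6 mm
d_ef = 174.6 + 1.0*7 = 181.6 mm

181.6 mm


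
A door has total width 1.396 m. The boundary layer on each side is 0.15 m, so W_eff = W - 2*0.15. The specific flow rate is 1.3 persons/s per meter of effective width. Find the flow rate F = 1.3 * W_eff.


W_eff = 1.396 - 0.30 = 1.096 m
F = 1.3 * 1.096 = 1.4248 persons/s

1.4248 persons/s


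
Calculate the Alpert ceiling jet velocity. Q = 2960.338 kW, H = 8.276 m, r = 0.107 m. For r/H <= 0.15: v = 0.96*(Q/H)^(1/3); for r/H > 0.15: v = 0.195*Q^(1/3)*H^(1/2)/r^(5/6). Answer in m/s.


r/H = 0.107 / 8.276 = 0.012929
r/H <= 0.15, so v = 0.96*(Q/H)^(1/3)
Q/H = 357.70
(Q/H)^(1/3) = 7.0986
v = 0.96 * 7.0986 = 6.8147 m/s

6.8147 m/s


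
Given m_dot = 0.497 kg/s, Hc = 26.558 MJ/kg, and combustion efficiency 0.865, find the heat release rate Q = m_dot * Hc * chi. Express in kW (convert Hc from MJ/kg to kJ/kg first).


Hc = 26.558 MJ/kg = 26.558 * 1000 kJ/kg = 26558 kJ/kg
Q = 0.497 kg/s * 26558 kJ/kg * 0.865 = 11417 kW

11417 kW


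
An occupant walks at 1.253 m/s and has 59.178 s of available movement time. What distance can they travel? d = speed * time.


d = 1.253 * 59.178 = 74.150 m

74.150 m


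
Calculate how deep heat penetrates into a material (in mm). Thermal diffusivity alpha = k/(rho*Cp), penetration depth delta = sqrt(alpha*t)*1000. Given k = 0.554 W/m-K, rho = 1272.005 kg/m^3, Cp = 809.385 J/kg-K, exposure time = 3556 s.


alpha = 0.554 / (1272.005 * 809.385) = 5.3810e-07 m^2/s
alpha * t = 0.0019135
delta = sqrt(0.0019135) * 1000 = 43.744 mm

43.744 mm


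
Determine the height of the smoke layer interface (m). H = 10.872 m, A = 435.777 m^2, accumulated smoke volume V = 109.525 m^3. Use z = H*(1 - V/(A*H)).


V/(A*H) = 0.023117
1 - 0.023117 = 0.97688
z = 10.872 * 0.97688 = 10.621 m

10.621 m


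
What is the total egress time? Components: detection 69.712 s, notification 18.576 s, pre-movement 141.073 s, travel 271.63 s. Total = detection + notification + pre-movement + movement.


Total = 69.712 + 18.576 + 141.073 + 271.63 = 500.991 s

500.991 s


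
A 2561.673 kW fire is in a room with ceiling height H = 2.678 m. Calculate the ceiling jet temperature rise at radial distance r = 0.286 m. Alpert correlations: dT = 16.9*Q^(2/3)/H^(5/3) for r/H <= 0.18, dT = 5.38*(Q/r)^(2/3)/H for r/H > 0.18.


r/H = 0.286 / 2.678 = 0.10680
r/H <= 0.18, so dT = 16.9*Q^(2/3)/H^(5/3)
Q^(2/3) = 187.22
H^(5/3) = 5.1644
dT = 16.9 * 187.22 / 5.1644 = 612.66 K

612.66 K


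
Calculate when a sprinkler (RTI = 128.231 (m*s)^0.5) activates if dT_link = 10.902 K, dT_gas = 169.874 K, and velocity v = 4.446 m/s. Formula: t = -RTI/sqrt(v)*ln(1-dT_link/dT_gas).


dT_link/dT_gas = 0.064177
ln(1 - 0.064177) = -0.066329
t = -128.231 / sqrt(4.446) * -0.066329 = 4.0338 s

4.0338 s


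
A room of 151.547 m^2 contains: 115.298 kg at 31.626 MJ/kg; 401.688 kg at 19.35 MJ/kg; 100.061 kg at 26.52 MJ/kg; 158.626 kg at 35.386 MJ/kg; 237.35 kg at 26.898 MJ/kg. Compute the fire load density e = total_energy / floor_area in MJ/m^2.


Total energy = 115.298*31.626 + 401.688*19.35 + 100.061*26.52 + 158.626*35.386 + 237.35*26.898
= 3646.415 + 7772.663 + 2653.618 + 5613.140 + 6384.240
= 26070.08 MJ
e = 26070.08 / 151.547 = 172.03 MJ/m^2

172.03 MJ/m^2


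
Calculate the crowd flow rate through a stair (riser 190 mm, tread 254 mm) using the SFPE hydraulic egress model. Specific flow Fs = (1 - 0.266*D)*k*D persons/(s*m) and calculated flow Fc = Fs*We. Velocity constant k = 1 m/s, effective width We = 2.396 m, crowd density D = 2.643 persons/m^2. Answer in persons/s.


1 - 0.266*D = 1 - 0.266*2.643 = 0.29696
Fs = 0.29696 * 1 * 2.643 = 0.78487 persons/(s*m)
Fc = 0.78487 * 2.396 = 1.8805 persons/s

1.8805 persons/s


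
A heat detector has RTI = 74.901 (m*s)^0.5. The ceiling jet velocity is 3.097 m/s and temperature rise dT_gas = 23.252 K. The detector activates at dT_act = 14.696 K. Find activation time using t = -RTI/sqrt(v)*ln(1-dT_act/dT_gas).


dT_act/dT_gas = 0.63203
ln(1 - 0.63203) = -0.99976
t = -74.901 / sqrt(3.097) * -0.99976 = 42.551 s

42.551 s


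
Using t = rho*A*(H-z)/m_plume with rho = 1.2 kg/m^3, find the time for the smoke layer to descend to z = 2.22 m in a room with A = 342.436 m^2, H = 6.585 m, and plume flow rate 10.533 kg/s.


H - z = 4.365 m
t = 1.2 * 342.436 * 4.365 / 10.533 = 170.29 s

170.29 s


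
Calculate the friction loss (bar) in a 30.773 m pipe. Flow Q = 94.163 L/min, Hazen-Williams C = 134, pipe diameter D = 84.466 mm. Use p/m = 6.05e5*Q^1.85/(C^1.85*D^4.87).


Q^1.85 = 4484.1
C^1.85 = 8612.8
D^4.87 = 2.4151e+09
p/m = 0.00013042 bar/m
p_total = 0.00013042 * 30.773 = 0.0040135 bar

0.0040135 bar


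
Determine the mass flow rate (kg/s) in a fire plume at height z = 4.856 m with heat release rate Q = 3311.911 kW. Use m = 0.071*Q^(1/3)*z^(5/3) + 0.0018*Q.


Q^(1/3) = 14.906
z^(5/3) = 13.925
First term = 0.071 * 14.906 * 13.925 = 14.737
Second term = 0.0018 * 3311.911 = 5.9614
m = 20.699 kg/s

20.699 kg/s


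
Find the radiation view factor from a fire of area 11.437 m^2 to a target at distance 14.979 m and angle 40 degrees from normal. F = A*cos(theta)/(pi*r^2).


cos(40 deg) = 0.76604
pi*r^2 = 704.88
F = 11.437 * 0.76604 / 704.88 = 0.012429

0.012429


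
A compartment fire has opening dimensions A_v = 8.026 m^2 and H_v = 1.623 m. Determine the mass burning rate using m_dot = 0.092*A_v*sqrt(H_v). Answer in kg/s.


sqrt(H_v) = 1.2740
m_dot = 0.092 * 8.026 * 1.2740 = 0.94069 kg/s

0.94069 kg/s


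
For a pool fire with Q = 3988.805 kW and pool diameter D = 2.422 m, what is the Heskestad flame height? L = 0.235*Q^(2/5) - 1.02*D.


Q^(2/5) = 27.564
0.235 * Q^(2/5) = 6.4775
1.02 * D = 2.4704
L = 4.0070 m

4.0070 m


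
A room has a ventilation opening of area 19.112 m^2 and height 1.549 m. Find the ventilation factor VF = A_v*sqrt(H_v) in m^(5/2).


sqrt(H_v) = 1.2446
VF = 19.112 * 1.2446 = 23.787 m^(5/2)

23.787 m^(5/2)


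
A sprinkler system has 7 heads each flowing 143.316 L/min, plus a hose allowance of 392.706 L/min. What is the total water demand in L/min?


Sprinkler demand = 7 * 143.316 = 1003.212 L/min
Total = 1003.212 + 392.706 = 1395.918 L/min

1395.918 L/min


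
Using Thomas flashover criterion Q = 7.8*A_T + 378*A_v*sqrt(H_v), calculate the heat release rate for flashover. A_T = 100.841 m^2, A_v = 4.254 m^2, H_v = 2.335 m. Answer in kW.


7.8*A_T = 786.56
sqrt(H_v) = 1.5281
378*A_v*sqrt(H_v) = 2457.2
Q = 786.56 + 2457.2 = 3243.7 kW

3243.7 kW


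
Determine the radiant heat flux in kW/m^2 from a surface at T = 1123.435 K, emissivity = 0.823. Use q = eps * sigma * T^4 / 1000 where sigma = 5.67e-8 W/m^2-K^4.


T^4 = 1.5929e+12
q = 0.823 * 5.67e-8 * 1.5929e+12 / 1000 = 74.332 kW/m^2

74.332 kW/m^2


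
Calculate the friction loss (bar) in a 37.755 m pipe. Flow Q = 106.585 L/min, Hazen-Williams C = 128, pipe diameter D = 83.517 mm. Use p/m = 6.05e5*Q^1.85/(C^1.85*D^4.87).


Q^1.85 = 5639.5
C^1.85 = 7913.0
D^4.87 = 2.2858e+09
p/m = 0.00018863 bar/m
p_total = 0.00018863 * 37.755 = 0.0071217 bar

0.0071217 bar


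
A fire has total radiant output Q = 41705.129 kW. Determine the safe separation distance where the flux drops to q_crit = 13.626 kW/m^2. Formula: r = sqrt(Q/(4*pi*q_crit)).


4*pi*q_crit = 171.23
Q/(4*pi*q_crit) = 243.56
r = sqrt(243.56) = 15.607 m

15.607 m


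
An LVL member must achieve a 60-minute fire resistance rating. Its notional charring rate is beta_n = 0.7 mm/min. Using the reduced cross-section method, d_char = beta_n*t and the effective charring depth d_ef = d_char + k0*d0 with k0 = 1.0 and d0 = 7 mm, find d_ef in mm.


d_char = 0.7 * 60 = 42 mm
d_ef = 42 + 1.0*7 = 49 mm

49 mm


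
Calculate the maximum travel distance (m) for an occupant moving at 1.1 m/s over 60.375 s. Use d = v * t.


d = 1.1 * 60.375 = 66.413 m

66.413 m


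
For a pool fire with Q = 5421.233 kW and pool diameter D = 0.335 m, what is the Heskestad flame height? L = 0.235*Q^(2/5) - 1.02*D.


Q^(2/5) = 31.163
0.235 * Q^(2/5) = 7.3233
1.02 * D = 0.34170
L = 6.9816 m

6.9816 m


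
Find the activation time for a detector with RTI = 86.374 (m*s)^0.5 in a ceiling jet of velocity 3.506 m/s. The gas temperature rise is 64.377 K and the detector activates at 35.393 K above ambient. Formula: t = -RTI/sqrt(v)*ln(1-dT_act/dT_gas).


dT_act/dT_gas = 0.54978
ln(1 - 0.54978) = -0.79801
t = -86.374 / sqrt(3.506) * -0.79801 = 36.812 s

36.812 s


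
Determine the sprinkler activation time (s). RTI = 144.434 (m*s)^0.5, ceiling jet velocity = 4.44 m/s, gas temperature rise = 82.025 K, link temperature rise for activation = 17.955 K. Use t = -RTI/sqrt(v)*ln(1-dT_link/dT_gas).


dT_link/dT_gas = 0.21890
ln(1 - 0.21890) = -0.24705
t = -144.434 / sqrt(4.44) * -0.24705 = 16.934 s

16.934 s


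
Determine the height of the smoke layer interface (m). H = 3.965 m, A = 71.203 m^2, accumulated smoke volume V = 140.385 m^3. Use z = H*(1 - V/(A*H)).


V/(A*H) = 0.49726
1 - 0.49726 = 0.50274
z = 3.965 * 0.50274 = 1.9934 m

1.9934 m


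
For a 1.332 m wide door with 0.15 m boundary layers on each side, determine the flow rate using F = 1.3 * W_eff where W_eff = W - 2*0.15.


W_eff = 1.332 - 0.30 = 1.032 m
F = 1.3 * 1.032 = 1.3416 persons/s

1.3416 persons/s


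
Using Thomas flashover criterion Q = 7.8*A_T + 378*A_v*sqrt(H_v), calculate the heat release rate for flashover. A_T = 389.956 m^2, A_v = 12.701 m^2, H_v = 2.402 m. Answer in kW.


7.8*A_T = 3041.7
sqrt(H_v) = 1.5498
378*A_v*sqrt(H_v) = 7440.7
Q = 3041.7 + 7440.7 = 10482 kW

10482 kW


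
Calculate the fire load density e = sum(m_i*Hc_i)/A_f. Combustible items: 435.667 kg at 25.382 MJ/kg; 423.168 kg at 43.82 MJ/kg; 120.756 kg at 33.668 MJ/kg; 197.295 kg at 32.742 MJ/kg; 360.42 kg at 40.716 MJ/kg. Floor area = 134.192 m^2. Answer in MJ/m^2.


Total energy = 435.667*25.382 + 423.168*43.82 + 120.756*33.668 + 197.295*32.742 + 360.42*40.716
= 11058.10 + 18543.22 + 4065.613 + 6459.833 + 14674.86
= 54801.63 MJ
e = 54801.63 / 134.192 = 408.38 MJ/m^2

408.38 MJ/m^2


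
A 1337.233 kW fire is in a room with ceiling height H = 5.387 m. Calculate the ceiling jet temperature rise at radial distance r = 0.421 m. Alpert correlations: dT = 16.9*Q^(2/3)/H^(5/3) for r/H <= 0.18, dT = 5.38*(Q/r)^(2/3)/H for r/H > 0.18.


r/H = 0.421 / 5.387 = 0.078151
r/H <= 0.18, so dT = 16.9*Q^(2/3)/H^(5/3)
Q^(2/3) = 121.38
H^(5/3) = 16.554
dT = 16.9 * 121.38 / 16.554 = 123.91 K

123.91 K


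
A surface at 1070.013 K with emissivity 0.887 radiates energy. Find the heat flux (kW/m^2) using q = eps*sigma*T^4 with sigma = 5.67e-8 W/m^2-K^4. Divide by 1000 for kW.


T^4 = 1.3109e+12
q = 0.887 * 5.67e-8 * 1.3109e+12 / 1000 = 65.927 kW/m^2

65.927 kW/m^2


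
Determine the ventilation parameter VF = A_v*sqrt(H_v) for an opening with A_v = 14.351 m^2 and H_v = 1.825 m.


sqrt(H_v) = 1.3509
VF = 14.351 * 1.3509 = 19.387 m^(5/2)

19.387 m^(5/2)


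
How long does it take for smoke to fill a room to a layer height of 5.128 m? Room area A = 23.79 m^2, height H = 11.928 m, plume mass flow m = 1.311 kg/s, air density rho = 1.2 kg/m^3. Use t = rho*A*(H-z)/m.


H - z = 6.8 m
t = 1.2 * 23.79 * 6.8 / 1.311 = 148.08 s

148.08 s


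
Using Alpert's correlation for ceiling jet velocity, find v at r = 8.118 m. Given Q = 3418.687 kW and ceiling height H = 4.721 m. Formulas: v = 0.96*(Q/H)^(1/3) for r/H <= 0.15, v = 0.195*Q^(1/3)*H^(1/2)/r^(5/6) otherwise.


r/H = 8.118 / 4.721 = 1.7196
r/H > 0.15, so v = 0.195*Q^(1/3)*H^(1/2)/r^(5/6)
Q^(1/3) = 15.064
H^(1/2) = 2.1728
r^(5/6) = 5.7263
v = 0.195 * 15.064 * 2.1728 / 5.7263 = 1.1146 m/s

1.1146 m/s


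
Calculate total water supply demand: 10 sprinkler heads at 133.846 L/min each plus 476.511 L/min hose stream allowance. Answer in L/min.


Sprinkler demand = 10 * 133.846 = 1338.46 L/min
Total = 1338.46 + 476.511 = 1814.971 L/min

1814.971 L/min


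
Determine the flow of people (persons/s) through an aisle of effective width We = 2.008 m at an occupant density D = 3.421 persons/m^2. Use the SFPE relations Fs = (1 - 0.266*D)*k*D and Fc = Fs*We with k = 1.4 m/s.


1 - 0.266*D = 1 - 0.266*3.421 = 0.090014
Fs = 0.090014 * 1.4 * 3.421 = 0.43111 persons/(s*m)
Fc = 0.43111 * 2.008 = 0.86568 persons/s

0.86568 persons/s


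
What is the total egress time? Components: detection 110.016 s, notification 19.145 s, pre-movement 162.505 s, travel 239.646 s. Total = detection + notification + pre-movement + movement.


Total = 110.016 + 19.145 + 162.505 + 239.646 = 531.312 s

531.312 s


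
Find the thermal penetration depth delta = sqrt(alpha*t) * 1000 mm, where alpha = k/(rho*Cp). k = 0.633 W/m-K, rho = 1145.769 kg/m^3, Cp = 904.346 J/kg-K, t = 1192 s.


alpha = 0.633 / (1145.769 * 904.346) = 6.1090e-07 m^2/s
alpha * t = 0.00072820
delta = sqrt(0.00072820) * 1000 = 26.985 mm

26.985 mm


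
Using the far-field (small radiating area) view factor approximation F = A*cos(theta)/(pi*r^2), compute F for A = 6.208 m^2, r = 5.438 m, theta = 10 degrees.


cos(10 deg) = 0.98481
pi*r^2 = 92.903
F = 6.208 * 0.98481 / 92.903 = 0.065807

0.065807


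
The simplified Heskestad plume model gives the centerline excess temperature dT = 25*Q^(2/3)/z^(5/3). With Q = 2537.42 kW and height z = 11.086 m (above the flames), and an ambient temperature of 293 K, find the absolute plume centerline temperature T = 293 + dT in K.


Q^(2/3) = 186.04
z^(5/3) = 55.118
dT = 25 * 186.04 / 55.118 = 84.381 K
T = 293 + 84.381 = 377.38 K

377.38 K


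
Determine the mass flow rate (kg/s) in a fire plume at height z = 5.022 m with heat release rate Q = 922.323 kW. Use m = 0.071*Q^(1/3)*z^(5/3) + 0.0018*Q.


Q^(1/3) = 9.7341
z^(5/3) = 14.727
First term = 0.071 * 9.7341 * 14.727 = 10.178
Second term = 0.0018 * 922.323 = 1.6602
m = 11.839 kg/s

11.839 kg/s


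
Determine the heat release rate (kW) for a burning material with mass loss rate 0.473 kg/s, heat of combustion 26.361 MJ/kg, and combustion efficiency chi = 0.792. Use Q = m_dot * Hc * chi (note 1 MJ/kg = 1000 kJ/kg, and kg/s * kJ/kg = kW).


Hc = 26.361 MJ/kg = 26.361 * 1000 kJ/kg = 26361 kJ/kg
Q = 0.473 kg/s * 26361 kJ/kg * 0.792 = 9875.3 kW

9875.3 kW


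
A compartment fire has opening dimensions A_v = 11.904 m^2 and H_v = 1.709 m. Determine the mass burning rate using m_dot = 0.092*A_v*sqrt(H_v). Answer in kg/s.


sqrt(H_v) = 1.3073
m_dot = 0.092 * 11.904 * 1.3073 = 1.4317 kg/s

1.4317 kg/s


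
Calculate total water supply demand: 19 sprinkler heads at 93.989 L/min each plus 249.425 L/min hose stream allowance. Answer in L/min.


Sprinkler demand = 19 * 93.989 = 1785.791 L/min
Total = 1785.791 + 249.425 = 2035.216 L/min

2035.216 L/min


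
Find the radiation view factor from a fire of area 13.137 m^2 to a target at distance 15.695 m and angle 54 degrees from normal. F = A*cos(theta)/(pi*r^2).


cos(54 deg) = 0.58779
pi*r^2 = 773.88
F = 13.137 * 0.58779 / 773.88 = 0.0099780

0.0099780


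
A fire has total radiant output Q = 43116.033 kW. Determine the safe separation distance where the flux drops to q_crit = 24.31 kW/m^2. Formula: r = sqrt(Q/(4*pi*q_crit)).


4*pi*q_crit = 305.49
Q/(4*pi*q_crit) = 141.14
r = sqrt(141.14) = 11.880 m

11.880 m


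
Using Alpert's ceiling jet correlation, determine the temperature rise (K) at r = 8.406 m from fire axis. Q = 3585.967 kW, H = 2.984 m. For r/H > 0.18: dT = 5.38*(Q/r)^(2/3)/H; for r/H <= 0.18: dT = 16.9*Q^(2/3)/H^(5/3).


r/H = 8.406 / 2.984 = 2.8170
r/H > 0.18, so dT = 5.38*(Q/r)^(2/3)/H
Q/r = 426.60
(Q/r)^(2/3) = 56.669
dT = 5.38 * 56.669 / 2.984 = 102.17 K

102.17 K


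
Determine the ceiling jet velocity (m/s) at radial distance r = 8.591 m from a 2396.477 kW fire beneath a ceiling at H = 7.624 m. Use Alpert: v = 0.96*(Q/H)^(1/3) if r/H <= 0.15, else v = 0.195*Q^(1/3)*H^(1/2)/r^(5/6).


r/H = 8.591 / 7.624 = 1.1268
r/H > 0.15, so v = 0.195*Q^(1/3)*H^(1/2)/r^(5/6)
Q^(1/3) = 13.382
H^(1/2) = 2.7612
r^(5/6) = 6.0030
v = 0.195 * 13.382 * 2.7612 / 6.0030 = 1.2003 m/s

1.2003 m/s


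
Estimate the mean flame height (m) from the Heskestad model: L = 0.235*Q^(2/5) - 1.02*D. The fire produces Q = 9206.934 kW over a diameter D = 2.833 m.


Q^(2/5) = 38.516
0.235 * Q^(2/5) = 9.0514
1.02 * D = 2.8897
L = 6.1617 m

6.1617 m


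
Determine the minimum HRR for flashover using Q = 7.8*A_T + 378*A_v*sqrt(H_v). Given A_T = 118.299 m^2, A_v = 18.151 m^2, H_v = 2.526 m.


7.8*A_T = 922.73
sqrt(H_v) = 1.5893
378*A_v*sqrt(H_v) = 10905
Q = 922.73 + 10905 = 11827 kW

11827 kW


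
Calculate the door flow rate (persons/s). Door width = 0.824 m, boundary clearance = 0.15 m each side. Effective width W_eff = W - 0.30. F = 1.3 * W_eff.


W_eff = 0.824 - 0.30 = 0.524 m
F = 1.3 * 0.524 = 0.68120 persons/s

0.68120 persons/s


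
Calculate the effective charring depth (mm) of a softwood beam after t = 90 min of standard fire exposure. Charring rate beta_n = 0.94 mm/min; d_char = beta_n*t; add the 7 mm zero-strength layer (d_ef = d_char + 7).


d_char = 0.94 * 90 = 84.6 mm
d_ef = 84.6 + 1.0*7 = 91.6 mm

91.6 mm


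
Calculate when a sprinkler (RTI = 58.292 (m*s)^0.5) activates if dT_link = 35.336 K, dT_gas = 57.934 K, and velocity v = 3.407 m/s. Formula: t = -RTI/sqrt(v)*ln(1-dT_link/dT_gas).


dT_link/dT_gas = 0.60994
ln(1 - 0.60994) = -0.94144
t = -58.292 / sqrt(3.407) * -0.94144 = 29.732 s

29.732 s


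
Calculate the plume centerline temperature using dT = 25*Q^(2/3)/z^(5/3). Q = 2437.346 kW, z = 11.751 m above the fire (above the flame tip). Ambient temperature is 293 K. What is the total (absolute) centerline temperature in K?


Q^(2/3) = 181.11
z^(5/3) = 60.738
dT = 25 * 181.11 / 60.738 = 74.546 K
T = 293 + 74.546 = 367.55 K

367.55 K


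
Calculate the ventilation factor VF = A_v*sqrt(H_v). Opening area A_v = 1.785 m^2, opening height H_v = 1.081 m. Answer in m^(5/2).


sqrt(H_v) = 1.0397
VF = 1.785 * 1.0397 = 1.8559 m^(5/2)

1.8559 m^(5/2)


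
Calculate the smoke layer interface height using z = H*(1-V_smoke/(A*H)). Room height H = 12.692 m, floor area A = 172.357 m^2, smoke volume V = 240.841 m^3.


V/(A*H) = 0.11010
1 - 0.11010 = 0.88990
z = 12.692 * 0.88990 = 11.295 m

11.295 m


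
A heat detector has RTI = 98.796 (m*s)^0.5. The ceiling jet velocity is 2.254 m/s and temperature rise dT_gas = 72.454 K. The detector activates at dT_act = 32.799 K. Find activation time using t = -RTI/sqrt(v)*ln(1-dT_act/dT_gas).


dT_act/dT_gas = 0.45269
ln(1 - 0.45269) = -0.60273
t = -98.796 / sqrt(2.254) * -0.60273 = 39.663 s

39.663 s


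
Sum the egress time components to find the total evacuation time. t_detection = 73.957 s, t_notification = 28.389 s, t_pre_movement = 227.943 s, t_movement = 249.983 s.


Total = 73.957 + 28.389 + 227.943 + 249.983 = 580.272 s

580.272 s


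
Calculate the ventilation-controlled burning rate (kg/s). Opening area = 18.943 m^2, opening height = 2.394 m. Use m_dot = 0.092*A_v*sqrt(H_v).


sqrt(H_v) = 1.5473
m_dot = 0.092 * 18.943 * 1.5473 = 2.6965 kg/s

2.6965 kg/s


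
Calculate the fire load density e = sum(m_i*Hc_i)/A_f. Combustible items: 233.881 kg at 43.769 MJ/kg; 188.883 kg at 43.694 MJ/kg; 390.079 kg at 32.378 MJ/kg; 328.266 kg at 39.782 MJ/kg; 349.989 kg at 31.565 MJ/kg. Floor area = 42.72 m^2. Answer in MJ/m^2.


Total energy = 233.881*43.769 + 188.883*43.694 + 390.079*32.378 + 328.266*39.782 + 349.989*31.565
= 10236.74 + 8253.054 + 12629.98 + 13059.08 + 11047.40
= 55226.25 MJ
e = 55226.25 / 42.72 = 1292.7 MJ/m^2

1292.7 MJ/m^2


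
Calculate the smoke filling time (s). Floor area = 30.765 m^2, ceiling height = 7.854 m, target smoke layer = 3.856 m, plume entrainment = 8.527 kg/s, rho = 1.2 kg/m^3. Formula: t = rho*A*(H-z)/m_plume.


H - z = 3.998 m
t = 1.2 * 30.765 * 3.998 / 8.527 = 17.310 s

17.310 s


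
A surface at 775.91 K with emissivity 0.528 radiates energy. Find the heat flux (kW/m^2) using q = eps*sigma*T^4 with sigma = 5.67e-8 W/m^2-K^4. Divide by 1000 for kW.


T^4 = 3.6245e+11
q = 0.528 * 5.67e-8 * 3.6245e+11 / 1000 = 10.851 kW/m^2

10.851 kW/m^2


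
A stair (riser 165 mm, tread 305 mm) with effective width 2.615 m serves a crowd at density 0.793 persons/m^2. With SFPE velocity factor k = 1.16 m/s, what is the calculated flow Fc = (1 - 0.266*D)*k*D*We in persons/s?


1 - 0.266*D = 1 - 0.266*0.793 = 0.78906
Fs = 0.78906 * 1.16 * 0.793 = 0.72584 persons/(s*m)
Fc = 0.72584 * 2.615 = 1.8981 persons/s

1.8981 persons/s


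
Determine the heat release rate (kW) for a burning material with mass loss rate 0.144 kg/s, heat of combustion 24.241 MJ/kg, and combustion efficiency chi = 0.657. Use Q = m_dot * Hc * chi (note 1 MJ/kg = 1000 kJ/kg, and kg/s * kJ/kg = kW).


Hc = 24.241 MJ/kg = 24.241 * 1000 kJ/kg = 24241 kJ/kg
Q = 0.144 kg/s * 24241 kJ/kg * 0.657 = 2293.4 kW

2293.4 kW


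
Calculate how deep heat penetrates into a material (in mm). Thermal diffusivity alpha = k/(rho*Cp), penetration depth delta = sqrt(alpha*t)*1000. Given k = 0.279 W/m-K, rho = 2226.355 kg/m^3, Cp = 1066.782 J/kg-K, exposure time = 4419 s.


alpha = 0.279 / (2226.355 * 1066.782) = 1.1747e-07 m^2/s
alpha * t = 0.00051911
delta = sqrt(0.00051911) * 1000 = 22.784 mm

22.784 mm


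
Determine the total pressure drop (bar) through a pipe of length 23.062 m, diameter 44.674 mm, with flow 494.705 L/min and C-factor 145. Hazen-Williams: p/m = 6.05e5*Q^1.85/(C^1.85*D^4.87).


Q^1.85 = 96503
C^1.85 = 9966.2
D^4.87 = 1.0858e+08
p/m = 0.053951 bar/m
p_total = 0.053951 * 23.062 = 1.2442 bar

1.2442 bar


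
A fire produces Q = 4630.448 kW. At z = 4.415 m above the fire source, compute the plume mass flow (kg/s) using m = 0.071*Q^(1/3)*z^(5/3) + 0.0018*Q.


Q^(1/3) = 16.668
z^(5/3) = 11.882
First term = 0.071 * 16.668 * 11.882 = 14.061
Second term = 0.0018 * 4630.448 = 8.3348
m = 22.396 kg/s

22.396 kg/s


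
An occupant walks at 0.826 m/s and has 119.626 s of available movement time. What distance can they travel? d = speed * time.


d = 0.826 * 119.626 = 98.811 m

98.811 m


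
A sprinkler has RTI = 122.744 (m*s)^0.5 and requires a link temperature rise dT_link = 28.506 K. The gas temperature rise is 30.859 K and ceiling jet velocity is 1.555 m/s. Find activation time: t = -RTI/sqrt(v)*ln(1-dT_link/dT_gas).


dT_link/dT_gas = 0.92375
ln(1 - 0.92375) = -2.5737
t = -122.744 / sqrt(1.555) * -2.5737 = 253.34 s

253.34 s


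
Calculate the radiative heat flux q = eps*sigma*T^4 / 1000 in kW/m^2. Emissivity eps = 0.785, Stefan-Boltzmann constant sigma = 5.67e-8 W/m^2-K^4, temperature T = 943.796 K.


T^4 = 7.9344e+11
q = 0.785 * 5.67e-8 * 7.9344e+11 / 1000 = 35.315 kW/m^2

35.315 kW/m^2


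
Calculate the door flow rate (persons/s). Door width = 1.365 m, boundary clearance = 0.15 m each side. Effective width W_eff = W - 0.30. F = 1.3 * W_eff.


W_eff = 1.365 - 0.30 = 1.065 m
F = 1.3 * 1.065 = 1.3845 persons/s

1.3845 persons/s


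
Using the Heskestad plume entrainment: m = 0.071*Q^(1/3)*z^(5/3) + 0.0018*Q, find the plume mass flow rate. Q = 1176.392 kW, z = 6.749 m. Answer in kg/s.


Q^(1/3) = 10.556
z^(5/3) = 24.103
First term = 0.071 * 10.556 * 24.103 = 18.065
Second term = 0.0018 * 1176.392 = 2.1175
m = 20.183 kg/s

20.183 kg/s


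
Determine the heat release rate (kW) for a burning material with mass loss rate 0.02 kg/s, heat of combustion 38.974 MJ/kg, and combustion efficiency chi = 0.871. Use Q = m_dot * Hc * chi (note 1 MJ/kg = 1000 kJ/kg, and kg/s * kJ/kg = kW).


Hc = 38.974 MJ/kg = 38.974 * 1000 kJ/kg = 38974 kJ/kg
Q = 0.02 kg/s * 38974 kJ/kg * 0.871 = 678.93 kW

678.93 kW


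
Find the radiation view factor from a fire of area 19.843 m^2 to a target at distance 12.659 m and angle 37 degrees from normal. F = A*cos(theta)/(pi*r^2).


cos(37 deg) = 0.79864
pi*r^2 = 503.44
F = 19.843 * 0.79864 / 503.44 = 0.031478

0.031478


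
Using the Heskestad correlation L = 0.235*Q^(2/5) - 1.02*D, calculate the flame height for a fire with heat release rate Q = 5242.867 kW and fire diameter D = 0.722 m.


Q^(2/5) = 30.749
0.235 * Q^(2/5) = 7.2260
1.02 * D = 0.73644
L = 6.4895 m

6.4895 m


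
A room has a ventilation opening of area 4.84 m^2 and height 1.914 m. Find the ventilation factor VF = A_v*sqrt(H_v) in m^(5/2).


sqrt(H_v) = 1.3835
VF = 4.84 * 1.3835 = 6.6960 m^(5/2)

6.6960 m^(5/2)


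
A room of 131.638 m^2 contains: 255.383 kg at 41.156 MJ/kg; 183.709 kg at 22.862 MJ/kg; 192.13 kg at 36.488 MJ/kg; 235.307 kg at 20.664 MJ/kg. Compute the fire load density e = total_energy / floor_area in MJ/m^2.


Total energy = 255.383*41.156 + 183.709*22.862 + 192.13*36.488 + 235.307*20.664
= 10510.54 + 4199.955 + 7010.439 + 4862.384
= 26583.32 MJ
e = 26583.32 / 131.638 = 201.94 MJ/m^2

201.94 MJ/m^2


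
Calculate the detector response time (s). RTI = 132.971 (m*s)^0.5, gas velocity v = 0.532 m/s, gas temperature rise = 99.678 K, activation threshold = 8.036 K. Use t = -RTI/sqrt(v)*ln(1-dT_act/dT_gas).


dT_act/dT_gas = 0.080620
ln(1 - 0.080620) = -0.084055
t = -132.971 / sqrt(0.532) * -0.084055 = 15.324 s

15.324 s


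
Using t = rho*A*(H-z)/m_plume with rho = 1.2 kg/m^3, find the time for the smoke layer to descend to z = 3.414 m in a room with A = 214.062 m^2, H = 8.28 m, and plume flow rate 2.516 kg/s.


H - z = 4.866 m
t = 1.2 * 214.062 * 4.866 / 2.516 = 496.80 s

496.80 s


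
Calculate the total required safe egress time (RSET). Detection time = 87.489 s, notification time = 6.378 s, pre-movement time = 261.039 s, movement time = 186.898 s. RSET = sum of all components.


Total = 87.489 + 6.378 + 261.039 + 186.898 = 541.804 s

541.804 s


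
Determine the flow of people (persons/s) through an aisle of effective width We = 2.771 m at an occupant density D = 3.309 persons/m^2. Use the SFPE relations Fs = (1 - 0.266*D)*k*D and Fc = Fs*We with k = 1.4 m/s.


1 - 0.266*D = 1 - 0.266*3.309 = 0.11981
Fs = 0.11981 * 1.4 * 3.309 = 0.55501 persons/(s*m)
Fc = 0.55501 * 2.771 = 1.5379 persons/s

1.5379 persons/s


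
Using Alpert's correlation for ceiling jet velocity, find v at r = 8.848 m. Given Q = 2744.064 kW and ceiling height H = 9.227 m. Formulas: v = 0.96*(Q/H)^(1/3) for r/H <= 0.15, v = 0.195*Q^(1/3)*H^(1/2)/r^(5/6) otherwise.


r/H = 8.848 / 9.227 = 0.95892
r/H > 0.15, so v = 0.195*Q^(1/3)*H^(1/2)/r^(5/6)
Q^(1/3) = 14.000
H^(1/2) = 3.0376
r^(5/6) = 6.1523
v = 0.195 * 14.000 * 3.0376 / 6.1523 = 1.3479 m/s

1.3479 m/s


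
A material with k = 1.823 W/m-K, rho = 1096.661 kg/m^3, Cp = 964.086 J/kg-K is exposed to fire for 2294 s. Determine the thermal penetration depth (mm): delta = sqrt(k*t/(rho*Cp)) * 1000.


alpha = 1.823 / (1096.661 * 964.086) = 1.7242e-06 m^2/s
alpha * t = 0.0039554
delta = sqrt(0.0039554) * 1000 = 62.892 mm

62.892 mm


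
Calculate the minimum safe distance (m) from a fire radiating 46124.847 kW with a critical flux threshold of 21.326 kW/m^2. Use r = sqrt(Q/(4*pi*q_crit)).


4*pi*q_crit = 267.99
Q/(4*pi*q_crit) = 172.11
r = sqrt(172.11) = 13.119 m

13.119 m


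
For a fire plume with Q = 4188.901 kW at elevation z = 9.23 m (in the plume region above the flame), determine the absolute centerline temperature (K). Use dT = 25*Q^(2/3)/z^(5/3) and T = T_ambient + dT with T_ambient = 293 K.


Q^(2/3) = 259.86
z^(5/3) = 40.613
dT = 25 * 259.86 / 40.613 = 159.96 K
T = 293 + 159.96 = 452.96 K

452.96 K


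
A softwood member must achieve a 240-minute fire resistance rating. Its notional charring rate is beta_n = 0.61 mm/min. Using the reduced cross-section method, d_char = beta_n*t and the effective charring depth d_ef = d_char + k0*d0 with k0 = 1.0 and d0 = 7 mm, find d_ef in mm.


d_char = 0.61 * 240 = 146.4 mm
d_ef = 146.4 + 1.0*7 = 153.4 mm

153.4 mm


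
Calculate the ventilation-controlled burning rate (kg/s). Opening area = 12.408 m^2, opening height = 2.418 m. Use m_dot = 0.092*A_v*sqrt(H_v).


sqrt(H_v) = 1.5550
m_dot = 0.092 * 12.408 * 1.5550 = 1.7751 kg/s

1.7751 kg/s


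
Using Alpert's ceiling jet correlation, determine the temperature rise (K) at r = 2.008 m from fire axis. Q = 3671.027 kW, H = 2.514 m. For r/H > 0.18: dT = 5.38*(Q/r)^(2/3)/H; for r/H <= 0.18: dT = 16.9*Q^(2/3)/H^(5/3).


r/H = 2.008 / 2.514 = 0.79873
r/H > 0.18, so dT = 5.38*(Q/r)^(2/3)/H
Q/r = 1828.2
(Q/r)^(2/3) = 149.51
dT = 5.38 * 149.51 / 2.514 = 319.96 K

319.96 K


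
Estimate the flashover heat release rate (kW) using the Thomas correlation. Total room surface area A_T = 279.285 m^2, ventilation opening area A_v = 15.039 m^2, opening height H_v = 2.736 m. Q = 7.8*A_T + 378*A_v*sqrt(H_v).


7.8*A_T = 2178.423
sqrt(H_v) = 1.6541
378*A_v*sqrt(H_v) = 9403.1
Q = 2178.423 + 9403.1 = 11581 kW

11581 kW


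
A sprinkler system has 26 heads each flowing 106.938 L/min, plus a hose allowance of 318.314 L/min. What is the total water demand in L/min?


Sprinkler demand = 26 * 106.938 = 2780.388 L/min
Total = 2780.388 + 318.314 = 3098.702 L/min

3098.702 L/min


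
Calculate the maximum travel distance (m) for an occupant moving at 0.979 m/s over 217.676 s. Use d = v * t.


d = 0.979 * 217.676 = 213.10 m

213.10 m


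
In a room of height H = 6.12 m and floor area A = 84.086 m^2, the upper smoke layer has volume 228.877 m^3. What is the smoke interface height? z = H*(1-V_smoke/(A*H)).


V/(A*H) = 0.44476
1 - 0.44476 = 0.55524
z = 6.12 * 0.55524 = 3.3981 m

3.3981 m


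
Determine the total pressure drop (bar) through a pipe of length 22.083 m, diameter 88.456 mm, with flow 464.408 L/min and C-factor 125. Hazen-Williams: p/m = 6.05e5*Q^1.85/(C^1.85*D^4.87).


Q^1.85 = 85855
C^1.85 = 7573.3
D^4.87 = 3.0239e+09
p/m = 0.0022682 bar/m
p_total = 0.0022682 * 22.083 = 0.050088 bar

0.050088 bar


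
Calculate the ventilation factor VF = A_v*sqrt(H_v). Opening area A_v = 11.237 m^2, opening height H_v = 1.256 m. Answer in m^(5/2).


sqrt(H_v) = 1.1207
VF = 11.237 * 1.1207 = 12.593 m^(5/2)

12.593 m^(5/2)


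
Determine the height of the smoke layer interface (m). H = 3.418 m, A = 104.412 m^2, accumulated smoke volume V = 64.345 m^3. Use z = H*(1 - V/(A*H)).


V/(A*H) = 0.18030
1 - 0.18030 = 0.81970
z = 3.418 * 0.81970 = 2.8017 m

2.8017 m


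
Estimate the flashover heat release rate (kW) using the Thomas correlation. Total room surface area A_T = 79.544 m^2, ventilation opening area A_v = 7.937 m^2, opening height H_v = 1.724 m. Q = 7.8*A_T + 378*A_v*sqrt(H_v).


7.8*A_T = 620.44
sqrt(H_v) = 1.3130
378*A_v*sqrt(H_v) = 3939.3
Q = 620.44 + 3939.3 = 4559.7 kW

4559.7 kW


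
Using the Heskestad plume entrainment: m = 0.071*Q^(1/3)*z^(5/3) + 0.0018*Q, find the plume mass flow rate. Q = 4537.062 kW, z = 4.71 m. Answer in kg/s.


Q^(1/3) = 16.555
z^(5/3) = 13.234
First term = 0.071 * 16.555 * 13.234 = 15.556
Second term = 0.0018 * 4537.062 = 8.1667
m = 23.722 kg/s

23.722 kg/s


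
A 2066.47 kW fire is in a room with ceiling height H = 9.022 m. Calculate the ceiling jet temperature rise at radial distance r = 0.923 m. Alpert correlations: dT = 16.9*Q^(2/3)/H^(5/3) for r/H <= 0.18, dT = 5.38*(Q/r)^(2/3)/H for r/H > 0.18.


r/H = 0.923 / 9.022 = 0.10231
r/H <= 0.18, so dT = 16.9*Q^(2/3)/H^(5/3)
Q^(2/3) = 162.24
H^(5/3) = 39.100
dT = 16.9 * 162.24 / 39.100 = 70.124 K

70.124 K


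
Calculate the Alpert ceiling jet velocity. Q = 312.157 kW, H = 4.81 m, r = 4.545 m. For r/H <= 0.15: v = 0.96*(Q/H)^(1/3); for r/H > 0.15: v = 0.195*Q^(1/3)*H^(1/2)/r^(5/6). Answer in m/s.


r/H = 4.545 / 4.81 = 0.94491
r/H > 0.15, so v = 0.195*Q^(1/3)*H^(1/2)/r^(5/6)
Q^(1/3) = 6.7836
H^(1/2) = 2.1932
r^(5/6) = 3.5314
v = 0.195 * 6.7836 * 2.1932 / 3.5314 = 0.82152 m/s

0.82152 m/s


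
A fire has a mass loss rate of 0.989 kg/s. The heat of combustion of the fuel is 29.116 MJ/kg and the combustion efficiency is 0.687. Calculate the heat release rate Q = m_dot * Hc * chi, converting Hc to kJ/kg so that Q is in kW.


Hc = 29.116 MJ/kg = 29.116 * 1000 kJ/kg = 29116 kJ/kg
Q = 0.989 kg/s * 29116 kJ/kg * 0.687 = 19783 kW

19783 kW
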